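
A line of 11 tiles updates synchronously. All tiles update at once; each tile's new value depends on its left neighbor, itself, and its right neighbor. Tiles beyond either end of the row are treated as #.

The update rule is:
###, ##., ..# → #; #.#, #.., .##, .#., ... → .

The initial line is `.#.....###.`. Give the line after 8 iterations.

......#.##.
.....#...#.
....#...#..
...#...#..#
..#...#..#.
.#...#..#..
....#..#..#
...#..#..#.

...#..#..#.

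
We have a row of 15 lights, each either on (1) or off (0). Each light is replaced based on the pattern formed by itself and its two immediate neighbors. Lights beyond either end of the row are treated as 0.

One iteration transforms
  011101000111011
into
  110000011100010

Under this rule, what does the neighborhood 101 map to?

0

At position 4 the neighborhood is 101; the next row has 0 there.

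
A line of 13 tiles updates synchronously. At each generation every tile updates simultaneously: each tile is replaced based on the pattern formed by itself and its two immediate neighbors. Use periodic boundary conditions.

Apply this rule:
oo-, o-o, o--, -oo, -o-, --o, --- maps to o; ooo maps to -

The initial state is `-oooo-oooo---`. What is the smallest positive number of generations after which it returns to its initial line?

2

oo--ooo--oooo
-oooo-oooo---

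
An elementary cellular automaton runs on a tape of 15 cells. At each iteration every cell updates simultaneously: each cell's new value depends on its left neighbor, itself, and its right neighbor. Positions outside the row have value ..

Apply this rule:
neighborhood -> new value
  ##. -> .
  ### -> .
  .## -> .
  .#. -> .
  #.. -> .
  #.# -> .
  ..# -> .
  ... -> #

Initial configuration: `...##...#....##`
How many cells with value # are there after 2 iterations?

##....#...##...
...##...#....##
count of #: 5

5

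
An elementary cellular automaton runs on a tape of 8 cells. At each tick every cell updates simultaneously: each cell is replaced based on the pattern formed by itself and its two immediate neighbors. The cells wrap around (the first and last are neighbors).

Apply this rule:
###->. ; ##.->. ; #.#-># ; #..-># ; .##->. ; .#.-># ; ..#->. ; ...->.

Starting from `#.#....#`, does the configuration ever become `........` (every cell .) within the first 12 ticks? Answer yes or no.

no

.###....
....#...
....##..
......#.
......##
#.......
##......
..#.....
..##....
....#...  (repeats tick 2; period 8)
tick 12: ......#.
tick 12 is ......#., still not uniform .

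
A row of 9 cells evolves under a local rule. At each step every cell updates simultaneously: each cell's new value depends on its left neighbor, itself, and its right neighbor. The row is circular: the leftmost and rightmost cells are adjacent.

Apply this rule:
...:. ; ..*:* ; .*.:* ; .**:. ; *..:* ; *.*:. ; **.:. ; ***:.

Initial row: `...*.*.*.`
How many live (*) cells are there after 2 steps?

3

step 1: ..**.*.**
step 2: **...*...
count of *: 3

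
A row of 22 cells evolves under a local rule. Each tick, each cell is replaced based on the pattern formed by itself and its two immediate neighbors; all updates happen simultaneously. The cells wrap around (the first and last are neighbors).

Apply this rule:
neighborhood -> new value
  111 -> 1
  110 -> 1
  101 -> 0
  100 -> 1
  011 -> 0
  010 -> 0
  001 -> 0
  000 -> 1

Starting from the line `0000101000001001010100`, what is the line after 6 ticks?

tick 1: 1110000111100100000011
tick 2: 1111110011110011111001
tick 3: 1111111001111001111100
tick 4: 0111111100111100111110
tick 5: 0011111110011110011111
tick 6: 1001111111001111001111

1001111111001111001111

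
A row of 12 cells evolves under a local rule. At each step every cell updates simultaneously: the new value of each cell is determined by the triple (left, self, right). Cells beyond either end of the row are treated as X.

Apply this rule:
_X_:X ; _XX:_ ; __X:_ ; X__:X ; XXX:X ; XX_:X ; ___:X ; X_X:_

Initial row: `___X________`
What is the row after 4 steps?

XX_XXXXXXXX_
XX__XXXXXXX_
XXX__XXXXXX_
XXXX__XXXXX_

XXXX__XXXXX_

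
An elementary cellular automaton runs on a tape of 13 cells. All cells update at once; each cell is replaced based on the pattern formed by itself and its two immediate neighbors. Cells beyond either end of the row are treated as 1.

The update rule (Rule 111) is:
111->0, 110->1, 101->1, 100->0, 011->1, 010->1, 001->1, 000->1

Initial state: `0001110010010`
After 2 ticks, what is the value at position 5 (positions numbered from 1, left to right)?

1

0111010110111
1101111111100
position 5 holds 1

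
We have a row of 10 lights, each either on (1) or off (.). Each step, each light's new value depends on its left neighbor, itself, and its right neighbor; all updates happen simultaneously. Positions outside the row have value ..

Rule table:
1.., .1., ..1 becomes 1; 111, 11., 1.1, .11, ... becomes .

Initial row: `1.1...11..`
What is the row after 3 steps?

1.11.1..1.
1....11111
11..1.....

11..1.....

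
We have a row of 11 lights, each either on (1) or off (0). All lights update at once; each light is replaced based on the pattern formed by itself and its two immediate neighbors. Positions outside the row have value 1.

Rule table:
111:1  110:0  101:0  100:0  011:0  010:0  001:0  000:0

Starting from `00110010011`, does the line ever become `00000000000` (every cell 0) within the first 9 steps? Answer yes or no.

yes

00000000001
00000000000
all cells are 0 at step 2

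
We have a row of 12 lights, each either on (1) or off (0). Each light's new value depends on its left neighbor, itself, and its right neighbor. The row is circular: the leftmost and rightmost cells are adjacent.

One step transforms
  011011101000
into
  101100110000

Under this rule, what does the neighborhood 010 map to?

0

At position 8 the neighborhood is 010; the next row has 0 there.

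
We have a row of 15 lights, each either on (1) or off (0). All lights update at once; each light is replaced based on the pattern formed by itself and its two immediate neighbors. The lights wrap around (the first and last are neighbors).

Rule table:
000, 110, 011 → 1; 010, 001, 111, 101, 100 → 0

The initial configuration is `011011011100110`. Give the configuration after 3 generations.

011011011110110

generation 1: 011011010100110
generation 2: 011011000000110
generation 3: 011011011110110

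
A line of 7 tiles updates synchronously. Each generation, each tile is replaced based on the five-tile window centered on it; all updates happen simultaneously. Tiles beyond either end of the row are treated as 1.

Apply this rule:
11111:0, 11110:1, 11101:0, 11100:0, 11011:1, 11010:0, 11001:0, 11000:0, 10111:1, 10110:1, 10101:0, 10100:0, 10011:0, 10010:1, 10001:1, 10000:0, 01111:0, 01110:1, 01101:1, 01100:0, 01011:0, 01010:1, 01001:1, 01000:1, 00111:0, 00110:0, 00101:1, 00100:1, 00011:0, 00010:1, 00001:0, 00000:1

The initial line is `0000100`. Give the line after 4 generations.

0001110
0100101
0011101
0001011

0001011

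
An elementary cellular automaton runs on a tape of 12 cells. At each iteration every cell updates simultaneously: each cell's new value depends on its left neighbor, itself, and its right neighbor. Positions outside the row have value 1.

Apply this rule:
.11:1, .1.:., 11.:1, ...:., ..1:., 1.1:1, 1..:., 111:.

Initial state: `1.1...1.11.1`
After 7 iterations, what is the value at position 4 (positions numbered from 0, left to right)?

11.....11111
.1.....1....
1...........
1...........  (fixed point — unchanged through iteration 7)
position 4 holds .

.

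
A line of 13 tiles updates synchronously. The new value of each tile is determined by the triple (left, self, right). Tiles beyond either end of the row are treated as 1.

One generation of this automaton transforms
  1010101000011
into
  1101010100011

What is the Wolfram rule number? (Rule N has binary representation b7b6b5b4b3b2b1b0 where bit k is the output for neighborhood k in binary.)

248

position 12: 111 → 1  (bit 7 = 1)
position 0: 110 → 1  (bit 6 = 1)
position 1: 101 → 1  (bit 5 = 1)
position 7: 100 → 1  (bit 4 = 1)
position 11: 011 → 1  (bit 3 = 1)
position 2: 010 → 0  (bit 2 = 0)
position 10: 001 → 0  (bit 1 = 0)
position 8: 000 → 0  (bit 0 = 0)
bits b7..b0 = 11111000 = 248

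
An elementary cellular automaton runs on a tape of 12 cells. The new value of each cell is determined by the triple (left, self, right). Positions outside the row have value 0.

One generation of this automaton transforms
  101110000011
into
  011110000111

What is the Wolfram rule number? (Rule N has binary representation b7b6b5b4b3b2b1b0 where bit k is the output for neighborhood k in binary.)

234

position 3: 111 → 1  (bit 7 = 1)
position 4: 110 → 1  (bit 6 = 1)
position 1: 101 → 1  (bit 5 = 1)
position 5: 100 → 0  (bit 4 = 0)
position 2: 011 → 1  (bit 3 = 1)
position 0: 010 → 0  (bit 2 = 0)
position 9: 001 → 1  (bit 1 = 1)
position 6: 000 → 0  (bit 0 = 0)
bits b7..b0 = 11101010 = 234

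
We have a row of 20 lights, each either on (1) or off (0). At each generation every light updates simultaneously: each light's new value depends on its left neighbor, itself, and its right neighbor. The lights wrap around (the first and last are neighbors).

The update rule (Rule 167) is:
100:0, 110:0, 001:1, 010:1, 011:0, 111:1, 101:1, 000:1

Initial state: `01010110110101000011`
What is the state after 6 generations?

11111001001111011100
01110011010110101001
10100100111001111011
01101101010010110101
10010011110111001111
00110101101010010111

00110101101010010111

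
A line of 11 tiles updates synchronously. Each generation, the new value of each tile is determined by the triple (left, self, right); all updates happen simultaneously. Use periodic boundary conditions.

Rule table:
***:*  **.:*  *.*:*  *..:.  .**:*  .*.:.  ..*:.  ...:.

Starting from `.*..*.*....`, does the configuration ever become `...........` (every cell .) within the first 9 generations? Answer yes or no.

.....*.....
...........
all cells are . at generation 2

yes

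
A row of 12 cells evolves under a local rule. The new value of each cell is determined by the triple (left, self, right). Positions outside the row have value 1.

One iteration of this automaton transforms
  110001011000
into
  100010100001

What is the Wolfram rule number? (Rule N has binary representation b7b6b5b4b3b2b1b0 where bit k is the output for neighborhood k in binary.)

162

position 0: 111 → 1  (bit 7 = 1)
position 1: 110 → 0  (bit 6 = 0)
position 6: 101 → 1  (bit 5 = 1)
position 2: 100 → 0  (bit 4 = 0)
position 7: 011 → 0  (bit 3 = 0)
position 5: 010 → 0  (bit 2 = 0)
position 4: 001 → 1  (bit 1 = 1)
position 3: 000 → 0  (bit 0 = 0)
bits b7..b0 = 10100010 = 162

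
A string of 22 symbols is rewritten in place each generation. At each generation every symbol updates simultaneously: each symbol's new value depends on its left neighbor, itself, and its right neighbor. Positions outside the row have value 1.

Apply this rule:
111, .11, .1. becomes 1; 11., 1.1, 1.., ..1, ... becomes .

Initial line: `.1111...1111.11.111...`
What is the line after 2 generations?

.11.....11...1..1.....

generation 1: .111....111..1..11....
generation 2: .11.....11...1..1.....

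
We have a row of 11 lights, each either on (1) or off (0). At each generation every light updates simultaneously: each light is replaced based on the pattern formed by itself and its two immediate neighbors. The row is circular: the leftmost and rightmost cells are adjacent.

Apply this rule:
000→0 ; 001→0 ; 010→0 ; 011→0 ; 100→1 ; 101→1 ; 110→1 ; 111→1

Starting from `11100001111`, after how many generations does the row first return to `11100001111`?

11110000111
11111000011
11111100001
11111110000
01111111000
00111111100
00011111110
00001111111
10000111111
11000011111
11100001111

11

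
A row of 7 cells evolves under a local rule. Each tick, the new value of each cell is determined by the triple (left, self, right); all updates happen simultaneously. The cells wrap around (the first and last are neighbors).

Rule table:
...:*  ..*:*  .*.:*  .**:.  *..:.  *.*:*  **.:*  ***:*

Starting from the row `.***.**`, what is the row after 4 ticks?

*.**.**

*.***.*
**.***.
.**.***
*.**.**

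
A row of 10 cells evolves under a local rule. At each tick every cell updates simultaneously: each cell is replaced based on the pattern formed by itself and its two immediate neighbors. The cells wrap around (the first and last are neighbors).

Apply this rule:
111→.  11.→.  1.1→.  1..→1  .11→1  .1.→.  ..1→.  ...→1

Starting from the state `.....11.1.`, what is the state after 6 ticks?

1111.1...1
......11.1
11111.1...
1......11.
.11111.1..
.1......11

.1......11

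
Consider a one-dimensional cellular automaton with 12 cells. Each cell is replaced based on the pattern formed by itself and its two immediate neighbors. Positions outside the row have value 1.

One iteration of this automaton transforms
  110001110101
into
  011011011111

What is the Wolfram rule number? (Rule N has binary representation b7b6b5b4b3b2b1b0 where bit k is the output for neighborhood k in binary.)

position 0: 111 → 0  (bit 7 = 0)
position 1: 110 → 1  (bit 6 = 1)
position 8: 101 → 1  (bit 5 = 1)
position 2: 100 → 1  (bit 4 = 1)
position 5: 011 → 1  (bit 3 = 1)
position 9: 010 → 1  (bit 2 = 1)
position 4: 001 → 1  (bit 1 = 1)
position 3: 000 → 0  (bit 0 = 0)
bits b7..b0 = 01111110 = 126

126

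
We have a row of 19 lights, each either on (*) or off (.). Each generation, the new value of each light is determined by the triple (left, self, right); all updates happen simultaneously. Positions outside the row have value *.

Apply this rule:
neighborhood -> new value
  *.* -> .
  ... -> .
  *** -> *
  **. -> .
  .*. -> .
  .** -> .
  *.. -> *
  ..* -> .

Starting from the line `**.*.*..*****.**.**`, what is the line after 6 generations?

*.....*..***......*
.*.....*..*.*......
..*.....*....*.....
*..*.....*....*....
.*..*.....*....*...
..*..*.....*....*..

..*..*.....*....*..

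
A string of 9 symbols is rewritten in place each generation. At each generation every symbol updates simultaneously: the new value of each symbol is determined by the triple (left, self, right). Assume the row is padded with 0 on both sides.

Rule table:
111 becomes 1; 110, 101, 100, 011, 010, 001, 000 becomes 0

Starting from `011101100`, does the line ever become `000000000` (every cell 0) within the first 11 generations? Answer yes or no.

generation 1: 001000000
generation 2: 000000000
all cells are 0 at generation 2

yes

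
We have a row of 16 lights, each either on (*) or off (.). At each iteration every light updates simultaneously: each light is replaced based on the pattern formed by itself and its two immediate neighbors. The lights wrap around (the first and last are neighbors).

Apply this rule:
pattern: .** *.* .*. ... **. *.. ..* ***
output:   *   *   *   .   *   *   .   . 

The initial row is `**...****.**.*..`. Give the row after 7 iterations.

..**.....******.

***..*..*******.
*.**.**.*.....**
**********....*.
*........**...**
**.......***..*.
***......*.**.**
..**.....******.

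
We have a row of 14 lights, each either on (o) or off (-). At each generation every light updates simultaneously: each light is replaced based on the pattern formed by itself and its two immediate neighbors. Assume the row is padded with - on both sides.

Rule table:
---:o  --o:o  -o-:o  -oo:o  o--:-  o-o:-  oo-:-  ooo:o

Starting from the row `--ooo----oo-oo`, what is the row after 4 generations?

generation 1: oooo--oooo--o-
generation 2: ooo--oooo--oo-
generation 3: oo--oooo--oo--
generation 4: o--oooo--oo--o

o--oooo--oo--o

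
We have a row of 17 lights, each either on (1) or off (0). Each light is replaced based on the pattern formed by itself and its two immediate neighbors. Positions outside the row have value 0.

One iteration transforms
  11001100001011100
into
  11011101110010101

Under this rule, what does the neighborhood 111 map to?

0

At position 13 the neighborhood is 111; the next row has 0 there.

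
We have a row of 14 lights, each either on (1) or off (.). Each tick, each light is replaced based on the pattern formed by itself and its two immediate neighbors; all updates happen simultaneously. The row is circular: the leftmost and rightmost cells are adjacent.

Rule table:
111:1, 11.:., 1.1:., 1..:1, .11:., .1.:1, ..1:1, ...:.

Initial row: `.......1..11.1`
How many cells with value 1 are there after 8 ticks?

6

1.....1111...1
.1...1.11.1.1.
111.11....1.11
11....1..11..1
1.1..1111..11.
1.111.11.11...
1..1.......1.1
.1111.....11..
count of 1: 6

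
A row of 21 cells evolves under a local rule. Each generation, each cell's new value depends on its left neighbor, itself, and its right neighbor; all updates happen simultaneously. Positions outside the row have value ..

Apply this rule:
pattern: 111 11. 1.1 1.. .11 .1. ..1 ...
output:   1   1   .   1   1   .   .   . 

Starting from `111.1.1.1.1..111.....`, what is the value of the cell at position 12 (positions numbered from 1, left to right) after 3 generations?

.

111........1.1111....
1111.........11111...
11111........111111..
position 12 holds .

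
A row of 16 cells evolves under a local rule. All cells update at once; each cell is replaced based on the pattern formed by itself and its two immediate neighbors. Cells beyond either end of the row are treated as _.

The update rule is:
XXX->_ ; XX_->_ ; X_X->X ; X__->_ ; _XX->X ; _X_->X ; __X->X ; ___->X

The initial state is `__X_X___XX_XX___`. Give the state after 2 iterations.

iteration 1: XXXXX_XXX_XX__XX
iteration 2: X____XX__XX__XX_

X____XX__XX__XX_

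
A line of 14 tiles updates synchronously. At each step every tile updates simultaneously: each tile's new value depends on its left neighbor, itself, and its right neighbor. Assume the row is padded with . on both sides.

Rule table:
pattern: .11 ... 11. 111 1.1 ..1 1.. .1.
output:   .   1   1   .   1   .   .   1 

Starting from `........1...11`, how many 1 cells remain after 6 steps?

5

1111111.1.1..1
......11111..1
11111.....1..1
....1.111.1..1
111.11..111..1
..11.1....1..1
count of 1: 5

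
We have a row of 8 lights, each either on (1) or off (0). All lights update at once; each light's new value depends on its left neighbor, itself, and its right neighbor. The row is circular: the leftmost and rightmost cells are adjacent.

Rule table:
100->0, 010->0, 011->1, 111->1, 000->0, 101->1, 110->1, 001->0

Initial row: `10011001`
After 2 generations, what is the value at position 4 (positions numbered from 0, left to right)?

1

10011001  (fixed point — unchanged through generation 2)
position 4 holds 1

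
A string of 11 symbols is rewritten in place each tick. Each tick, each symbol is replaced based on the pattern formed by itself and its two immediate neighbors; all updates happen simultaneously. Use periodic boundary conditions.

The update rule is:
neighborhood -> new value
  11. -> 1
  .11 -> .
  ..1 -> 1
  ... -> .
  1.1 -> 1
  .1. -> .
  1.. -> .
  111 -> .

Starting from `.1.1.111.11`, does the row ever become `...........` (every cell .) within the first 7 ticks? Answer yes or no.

no

tick 1: 1.1.1..11.1
tick 2: 11.1..1.11.
tick 3: .11..1.1.11
tick 4: 1.1.1.1.1.1
tick 5: 11.1.1.1.1.
tick 6: .11.1.1.1.1
tick 7: 1.11.1.1.1.
tick 7 is 1.11.1.1.1., still not uniform .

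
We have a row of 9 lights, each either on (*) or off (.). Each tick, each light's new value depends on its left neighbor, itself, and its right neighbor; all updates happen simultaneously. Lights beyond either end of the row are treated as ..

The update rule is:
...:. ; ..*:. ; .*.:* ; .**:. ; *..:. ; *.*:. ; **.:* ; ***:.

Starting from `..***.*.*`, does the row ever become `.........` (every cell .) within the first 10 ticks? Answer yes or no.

no

tick 1: ....*.*.*
tick 2: ....*.*.*  (fixed point — unchanged through tick 10)
tick 10 is ....*.*.*, still not uniform .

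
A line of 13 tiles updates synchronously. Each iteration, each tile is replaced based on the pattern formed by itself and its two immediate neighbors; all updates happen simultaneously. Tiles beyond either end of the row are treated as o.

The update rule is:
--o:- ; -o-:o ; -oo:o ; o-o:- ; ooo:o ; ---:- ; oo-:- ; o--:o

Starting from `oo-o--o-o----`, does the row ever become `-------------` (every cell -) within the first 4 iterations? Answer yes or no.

no

o--oo-o-oo---
-o-o--o-o-o--
-o-oo-o-o-oo-
-o-o--o-o-o--
iteration 4 is -o-o--o-o-o--, still not uniform -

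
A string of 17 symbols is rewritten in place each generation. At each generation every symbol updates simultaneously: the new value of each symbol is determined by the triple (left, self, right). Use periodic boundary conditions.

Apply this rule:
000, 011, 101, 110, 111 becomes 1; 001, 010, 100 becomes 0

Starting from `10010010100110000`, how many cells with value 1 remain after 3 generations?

00000001000110110
11111100010111110
11111101001111111
count of 1: 14

14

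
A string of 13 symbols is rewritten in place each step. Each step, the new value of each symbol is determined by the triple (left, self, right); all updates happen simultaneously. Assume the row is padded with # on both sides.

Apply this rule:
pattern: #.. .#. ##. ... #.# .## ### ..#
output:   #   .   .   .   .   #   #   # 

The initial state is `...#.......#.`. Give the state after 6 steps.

#.#.#.....#..
.....#...#.##
#...#.#.#..##
.#.#.....####
....#...#####
#..#.#.######

#..#.#.######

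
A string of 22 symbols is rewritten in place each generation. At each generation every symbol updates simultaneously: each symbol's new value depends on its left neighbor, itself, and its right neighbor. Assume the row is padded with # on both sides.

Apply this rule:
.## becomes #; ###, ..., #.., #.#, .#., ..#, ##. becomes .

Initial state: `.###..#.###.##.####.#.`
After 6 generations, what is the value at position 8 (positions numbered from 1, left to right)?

.#......#...#..#......
......................
......................  (fixed point — unchanged through generation 6)
position 8 holds .

.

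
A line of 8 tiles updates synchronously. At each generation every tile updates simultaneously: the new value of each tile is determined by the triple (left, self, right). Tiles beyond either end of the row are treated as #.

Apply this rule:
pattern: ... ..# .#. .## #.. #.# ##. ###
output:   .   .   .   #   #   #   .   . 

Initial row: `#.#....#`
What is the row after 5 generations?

generation 1: .#.#...#
generation 2: #.#.#..#
generation 3: .#.#.#.#
generation 4: #.#.#.##
generation 5: .#.#.##.

.#.#.##.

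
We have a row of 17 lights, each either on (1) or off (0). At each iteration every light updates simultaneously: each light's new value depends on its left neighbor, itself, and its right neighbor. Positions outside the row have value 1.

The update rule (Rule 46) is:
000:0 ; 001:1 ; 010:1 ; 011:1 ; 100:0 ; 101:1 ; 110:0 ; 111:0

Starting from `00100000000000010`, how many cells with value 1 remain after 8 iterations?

6

01100000000000111
11000000000001100
00000000000011001
00000000000110011
00000000001100110
00000000011001101
00000000110011011
00000001100110110
count of 1: 6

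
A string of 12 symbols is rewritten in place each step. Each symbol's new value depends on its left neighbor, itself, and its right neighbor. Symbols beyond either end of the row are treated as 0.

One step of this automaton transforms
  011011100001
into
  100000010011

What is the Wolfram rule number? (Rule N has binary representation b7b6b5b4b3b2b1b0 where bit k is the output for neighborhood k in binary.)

position 5: 111 → 0  (bit 7 = 0)
position 2: 110 → 0  (bit 6 = 0)
position 3: 101 → 0  (bit 5 = 0)
position 7: 100 → 1  (bit 4 = 1)
position 1: 011 → 0  (bit 3 = 0)
position 11: 010 → 1  (bit 2 = 1)
position 0: 001 → 1  (bit 1 = 1)
position 8: 000 → 0  (bit 0 = 0)
bits b7..b0 = 00010110 = 22

22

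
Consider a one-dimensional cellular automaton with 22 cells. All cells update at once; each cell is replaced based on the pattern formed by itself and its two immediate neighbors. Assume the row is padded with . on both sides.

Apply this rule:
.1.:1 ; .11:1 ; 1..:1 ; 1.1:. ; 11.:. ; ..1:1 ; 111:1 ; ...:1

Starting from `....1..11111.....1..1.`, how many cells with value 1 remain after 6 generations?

11111111111.1111111111
1111111111..111111111.
111111111.1111111111.1
11111111..111111111..1
1111111.1111111111.111
111111..111111111..11.
count of 1: 17

17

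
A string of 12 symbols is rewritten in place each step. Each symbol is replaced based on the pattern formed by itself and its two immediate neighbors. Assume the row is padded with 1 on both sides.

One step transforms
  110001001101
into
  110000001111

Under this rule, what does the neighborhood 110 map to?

1

At position 1 the neighborhood is 110; the next row has 1 there.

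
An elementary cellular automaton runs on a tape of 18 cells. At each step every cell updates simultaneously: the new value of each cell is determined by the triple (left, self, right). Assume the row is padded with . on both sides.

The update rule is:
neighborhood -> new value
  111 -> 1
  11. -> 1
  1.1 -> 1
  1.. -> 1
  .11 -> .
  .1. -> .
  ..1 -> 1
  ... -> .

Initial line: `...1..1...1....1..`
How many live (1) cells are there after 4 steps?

..1.11.1.1.1..1.1.
.1.1.11.1.1.11.1.1
1.1.1.11.1.1.11.1.
.1.1.1.11.1.1.11.1
count of 1: 10

10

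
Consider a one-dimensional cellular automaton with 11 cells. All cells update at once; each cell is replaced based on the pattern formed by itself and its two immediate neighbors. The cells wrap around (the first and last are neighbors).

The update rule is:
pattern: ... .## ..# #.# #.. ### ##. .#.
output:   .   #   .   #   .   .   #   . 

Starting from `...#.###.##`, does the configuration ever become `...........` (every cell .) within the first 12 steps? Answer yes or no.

yes

....##.####
....####..#
....#..#...
...........
all cells are . at step 4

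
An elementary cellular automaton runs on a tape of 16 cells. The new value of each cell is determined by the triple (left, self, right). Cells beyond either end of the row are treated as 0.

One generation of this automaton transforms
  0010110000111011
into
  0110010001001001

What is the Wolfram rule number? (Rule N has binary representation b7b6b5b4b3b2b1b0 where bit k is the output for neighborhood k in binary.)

70

position 11: 111 → 0  (bit 7 = 0)
position 5: 110 → 1  (bit 6 = 1)
position 3: 101 → 0  (bit 5 = 0)
position 6: 100 → 0  (bit 4 = 0)
position 4: 011 → 0  (bit 3 = 0)
position 2: 010 → 1  (bit 2 = 1)
position 1: 001 → 1  (bit 1 = 1)
position 0: 000 → 0  (bit 0 = 0)
bits b7..b0 = 01000110 = 70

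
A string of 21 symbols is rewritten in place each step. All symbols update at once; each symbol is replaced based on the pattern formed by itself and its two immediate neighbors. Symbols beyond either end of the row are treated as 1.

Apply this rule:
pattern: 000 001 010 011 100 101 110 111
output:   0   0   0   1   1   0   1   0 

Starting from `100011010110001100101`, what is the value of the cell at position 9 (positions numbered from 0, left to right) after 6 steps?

step 1: 110011000111001110001
step 2: 011011100101101011001
step 3: 011010110001100011101
step 4: 011000111001110010101
step 5: 011100101101011000001
step 6: 010110001100011100001
position 9 holds 1

1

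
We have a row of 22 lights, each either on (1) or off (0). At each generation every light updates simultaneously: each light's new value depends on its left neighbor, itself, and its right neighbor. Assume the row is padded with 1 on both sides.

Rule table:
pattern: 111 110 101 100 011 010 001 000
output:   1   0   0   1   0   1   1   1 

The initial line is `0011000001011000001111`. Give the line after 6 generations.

generation 1: 1100111111000111110111
generation 2: 1011011110111011100011
generation 3: 0000001100010001011101
generation 4: 1111110011111111001000
generation 5: 1111101101111110111111
generation 6: 1111000000111100011111

1111000000111100011111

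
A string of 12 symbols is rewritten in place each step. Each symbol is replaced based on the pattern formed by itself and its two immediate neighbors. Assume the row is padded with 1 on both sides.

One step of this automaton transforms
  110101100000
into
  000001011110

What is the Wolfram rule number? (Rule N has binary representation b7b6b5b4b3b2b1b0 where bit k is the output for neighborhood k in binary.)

25

position 0: 111 → 0  (bit 7 = 0)
position 1: 110 → 0  (bit 6 = 0)
position 2: 101 → 0  (bit 5 = 0)
position 7: 100 → 1  (bit 4 = 1)
position 5: 011 → 1  (bit 3 = 1)
position 3: 010 → 0  (bit 2 = 0)
position 11: 001 → 0  (bit 1 = 0)
position 8: 000 → 1  (bit 0 = 1)
bits b7..b0 = 00011001 = 25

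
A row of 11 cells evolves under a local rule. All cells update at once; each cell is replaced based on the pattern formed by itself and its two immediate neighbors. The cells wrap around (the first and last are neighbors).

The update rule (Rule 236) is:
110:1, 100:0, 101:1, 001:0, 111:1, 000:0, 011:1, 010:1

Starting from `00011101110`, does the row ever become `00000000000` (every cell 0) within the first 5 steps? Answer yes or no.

00011111110
00011111110  (fixed point — unchanged through step 5)
step 5 is 00011111110, still not uniform 0

no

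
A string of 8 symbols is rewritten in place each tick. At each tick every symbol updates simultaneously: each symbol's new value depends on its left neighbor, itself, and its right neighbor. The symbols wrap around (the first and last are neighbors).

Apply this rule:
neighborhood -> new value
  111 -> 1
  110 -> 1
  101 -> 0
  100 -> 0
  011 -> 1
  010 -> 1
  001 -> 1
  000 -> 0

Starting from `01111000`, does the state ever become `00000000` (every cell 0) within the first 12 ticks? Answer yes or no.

no

11111000
11111001
11111011
11111011  (fixed point — unchanged through tick 12)
tick 12 is 11111011, still not uniform 0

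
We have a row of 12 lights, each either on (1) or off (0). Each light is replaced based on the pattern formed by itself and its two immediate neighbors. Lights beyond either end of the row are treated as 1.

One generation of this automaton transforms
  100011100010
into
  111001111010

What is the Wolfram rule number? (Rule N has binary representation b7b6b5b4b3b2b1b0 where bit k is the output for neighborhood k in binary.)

position 5: 111 → 1  (bit 7 = 1)
position 0: 110 → 1  (bit 6 = 1)
position 11: 101 → 0  (bit 5 = 0)
position 1: 100 → 1  (bit 4 = 1)
position 4: 011 → 0  (bit 3 = 0)
position 10: 010 → 1  (bit 2 = 1)
position 3: 001 → 0  (bit 1 = 0)
position 2: 000 → 1  (bit 0 = 1)
bits b7..b0 = 11010101 = 213

213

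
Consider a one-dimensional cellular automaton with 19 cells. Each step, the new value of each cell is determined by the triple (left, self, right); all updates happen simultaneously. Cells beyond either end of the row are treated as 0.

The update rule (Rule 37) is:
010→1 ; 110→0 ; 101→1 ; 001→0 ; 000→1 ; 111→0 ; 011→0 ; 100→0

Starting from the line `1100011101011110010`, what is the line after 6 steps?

1100011100001110000

0001000011100000010
1101011000001111010
0011100011100000110
1000001000001110000
1011101011100000111
1100011100001110000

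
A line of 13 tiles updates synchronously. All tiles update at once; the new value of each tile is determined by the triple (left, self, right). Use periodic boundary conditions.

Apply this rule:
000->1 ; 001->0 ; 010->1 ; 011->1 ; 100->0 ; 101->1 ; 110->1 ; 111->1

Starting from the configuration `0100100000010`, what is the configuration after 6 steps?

0100101111010
0100111111110
0100111111110  (fixed point — unchanged through step 6)

0100111111110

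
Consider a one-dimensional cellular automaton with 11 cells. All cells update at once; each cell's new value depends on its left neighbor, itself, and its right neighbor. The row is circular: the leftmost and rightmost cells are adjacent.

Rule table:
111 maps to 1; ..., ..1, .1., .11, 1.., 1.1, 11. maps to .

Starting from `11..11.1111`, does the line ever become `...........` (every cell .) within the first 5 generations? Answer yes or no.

1.......111
.........11
...........
all cells are . at generation 3

yes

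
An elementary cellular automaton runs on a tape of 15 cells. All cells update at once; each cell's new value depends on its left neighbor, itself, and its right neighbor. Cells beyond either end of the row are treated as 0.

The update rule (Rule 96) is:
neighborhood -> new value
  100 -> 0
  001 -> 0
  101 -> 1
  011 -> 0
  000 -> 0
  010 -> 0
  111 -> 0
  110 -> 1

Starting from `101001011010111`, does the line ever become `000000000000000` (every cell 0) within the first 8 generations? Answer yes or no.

generation 1: 010000101101001
generation 2: 000000010110000
generation 3: 000000001010000
generation 4: 000000000100000
generation 5: 000000000000000
all cells are 0 at generation 5

yes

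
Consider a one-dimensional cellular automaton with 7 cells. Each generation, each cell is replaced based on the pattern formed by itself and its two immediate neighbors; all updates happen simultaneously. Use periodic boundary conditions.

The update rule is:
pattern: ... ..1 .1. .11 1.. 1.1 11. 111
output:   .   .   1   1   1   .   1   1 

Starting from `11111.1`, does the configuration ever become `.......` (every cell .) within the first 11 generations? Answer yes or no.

no

11111.1  (fixed point — unchanged through generation 11)
generation 11 is 11111.1, still not uniform .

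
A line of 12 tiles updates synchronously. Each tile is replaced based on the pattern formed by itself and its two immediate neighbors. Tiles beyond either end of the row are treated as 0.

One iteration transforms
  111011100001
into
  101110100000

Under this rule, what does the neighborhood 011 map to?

At position 0 the neighborhood is 011; the next row has 1 there.

1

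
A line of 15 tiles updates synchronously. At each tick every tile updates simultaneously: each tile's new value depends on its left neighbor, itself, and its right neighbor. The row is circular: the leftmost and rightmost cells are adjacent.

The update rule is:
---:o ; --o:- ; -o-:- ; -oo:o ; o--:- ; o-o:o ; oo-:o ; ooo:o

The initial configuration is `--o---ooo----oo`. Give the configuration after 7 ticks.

ooo--oooooooooo

----o-ooo-oo-oo
-oo--oooooooooo
ooo--oooooooooo
ooo--oooooooooo  (fixed point — unchanged through tick 7)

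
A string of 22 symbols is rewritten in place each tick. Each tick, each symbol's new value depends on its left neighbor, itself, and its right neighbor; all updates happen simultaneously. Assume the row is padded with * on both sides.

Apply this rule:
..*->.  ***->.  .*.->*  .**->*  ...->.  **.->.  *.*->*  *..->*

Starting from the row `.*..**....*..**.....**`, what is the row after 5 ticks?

***.*.*...**.*.*....*.
...*****..*.*****...**
*..*....*.***....*..*.
.*.**...***..*...**.**
****.*..*..*.**..*.**.

****.*..*..*.**..*.**.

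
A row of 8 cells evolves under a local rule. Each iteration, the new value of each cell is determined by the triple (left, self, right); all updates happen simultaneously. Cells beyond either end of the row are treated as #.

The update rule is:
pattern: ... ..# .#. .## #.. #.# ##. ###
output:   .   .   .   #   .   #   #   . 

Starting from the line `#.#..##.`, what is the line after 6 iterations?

##...###
.#...#..
#.......
#.......  (fixed point — unchanged through iteration 6)

#.......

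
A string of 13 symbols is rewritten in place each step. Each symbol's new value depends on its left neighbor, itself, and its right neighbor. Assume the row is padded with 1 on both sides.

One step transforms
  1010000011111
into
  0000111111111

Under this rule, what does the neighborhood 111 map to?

At position 9 the neighborhood is 111; the next row has 1 there.

1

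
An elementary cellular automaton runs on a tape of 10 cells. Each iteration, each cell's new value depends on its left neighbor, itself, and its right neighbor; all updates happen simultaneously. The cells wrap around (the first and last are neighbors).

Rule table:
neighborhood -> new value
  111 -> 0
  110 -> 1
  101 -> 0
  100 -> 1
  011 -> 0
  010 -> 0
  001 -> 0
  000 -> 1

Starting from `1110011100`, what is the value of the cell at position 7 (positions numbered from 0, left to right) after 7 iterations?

1

0011000110
1001110011
1100011000
0111001110
0001100011
1100111001
0110001100
position 7 holds 1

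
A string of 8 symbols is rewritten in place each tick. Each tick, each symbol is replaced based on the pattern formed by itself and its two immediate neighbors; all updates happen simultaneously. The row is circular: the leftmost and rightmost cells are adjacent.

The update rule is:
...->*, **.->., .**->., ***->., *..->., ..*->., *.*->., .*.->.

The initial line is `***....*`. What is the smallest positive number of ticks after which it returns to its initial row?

tick 1: ....**..
tick 2: ***....*

2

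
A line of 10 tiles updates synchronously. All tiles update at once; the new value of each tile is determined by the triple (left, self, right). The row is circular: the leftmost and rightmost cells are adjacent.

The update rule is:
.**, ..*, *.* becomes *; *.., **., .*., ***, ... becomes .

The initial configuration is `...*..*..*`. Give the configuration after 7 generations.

..*..*..*.
.*..*..*..
*..*..*...
..*..*...*
.*..*...*.
*..*...*..
..*...*..*

..*...*..*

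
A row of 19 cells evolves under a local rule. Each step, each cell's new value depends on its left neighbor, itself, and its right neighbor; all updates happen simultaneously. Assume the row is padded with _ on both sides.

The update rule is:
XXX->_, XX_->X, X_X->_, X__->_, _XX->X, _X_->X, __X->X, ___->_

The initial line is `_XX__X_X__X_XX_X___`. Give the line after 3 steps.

X_X_XX_X_XX_XX_X___

XXX_XX_X_XX_XX_X___
X_X_XX_X_XX_XX_X___
X_X_XX_X_XX_XX_X___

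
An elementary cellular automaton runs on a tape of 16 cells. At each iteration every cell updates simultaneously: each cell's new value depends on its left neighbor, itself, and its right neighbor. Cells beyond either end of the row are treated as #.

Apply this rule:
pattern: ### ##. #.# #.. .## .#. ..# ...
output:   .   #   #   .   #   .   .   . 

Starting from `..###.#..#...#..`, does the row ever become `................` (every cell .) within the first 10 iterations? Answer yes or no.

yes

iteration 1: ..#.##..........
iteration 2: ...###..........
iteration 3: ...#.#..........
iteration 4: ....#...........
iteration 5: ................
all cells are . at iteration 5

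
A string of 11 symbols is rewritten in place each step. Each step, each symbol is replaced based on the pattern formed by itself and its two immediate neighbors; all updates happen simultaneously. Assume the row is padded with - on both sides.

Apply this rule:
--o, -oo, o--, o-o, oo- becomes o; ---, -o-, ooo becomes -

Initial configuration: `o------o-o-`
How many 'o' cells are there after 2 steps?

step 1: -o----o-o-o
step 2: o-o--o-o-o-
count of o: 5

5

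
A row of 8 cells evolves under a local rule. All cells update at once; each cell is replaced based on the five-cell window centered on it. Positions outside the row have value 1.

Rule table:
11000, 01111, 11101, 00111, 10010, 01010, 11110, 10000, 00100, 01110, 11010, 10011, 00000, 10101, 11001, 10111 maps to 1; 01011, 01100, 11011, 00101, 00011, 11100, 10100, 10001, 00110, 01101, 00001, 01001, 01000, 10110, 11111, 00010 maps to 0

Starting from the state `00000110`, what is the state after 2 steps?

11100000
01011100

01011100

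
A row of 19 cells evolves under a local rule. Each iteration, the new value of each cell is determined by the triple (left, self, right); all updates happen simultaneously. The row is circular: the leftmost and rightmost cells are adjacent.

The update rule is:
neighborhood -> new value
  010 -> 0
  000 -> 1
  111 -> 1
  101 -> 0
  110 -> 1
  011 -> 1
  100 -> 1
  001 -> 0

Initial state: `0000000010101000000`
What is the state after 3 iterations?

1111111111110111111

1111111000000111111
1111111111110111111
1111111111110111111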